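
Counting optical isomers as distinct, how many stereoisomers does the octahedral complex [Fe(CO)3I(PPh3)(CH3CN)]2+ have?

An octahedron has six vertices in three trans pairs; every non-trans pair is cis.
The distinct arrangements are (4 in all): CO mer (3 arrangements); CO fac (chiral).
One of these lacks any improper symmetry element and so occurs as an enantiomeric pair, giving 4 + 1 = 5 stereoisomers in total.

5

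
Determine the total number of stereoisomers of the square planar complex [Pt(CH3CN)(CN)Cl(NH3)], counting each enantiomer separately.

A square has two trans pairs of vertices; adjacent vertices are cis.
There are 3 geometric isomers: (CH3CN/Cl trans, CN/NH3 trans); (CH3CN/NH3 trans, CN/Cl trans); (CH3CN/CN trans, Cl/NH3 trans).
Each arrangement has an internal mirror plane or centre of symmetry, so none is chiral.

3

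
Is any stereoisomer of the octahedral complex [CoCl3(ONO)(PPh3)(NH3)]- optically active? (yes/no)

An octahedron has six vertices in three trans pairs; every non-trans pair is cis.
Working through the distinct placements yields 4 geometric isomers: Cl mer (3 arrangements); Cl fac (chiral).
One of these lacks any improper symmetry element and so occurs as an enantiomeric pair, giving 4 + 1 = 5 stereoisomers in total.

yes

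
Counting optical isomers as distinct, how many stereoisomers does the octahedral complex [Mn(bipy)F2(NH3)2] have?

4

Each bipy is bidentate and must span two cis positions.
Systematic placement gives 3 geometric isomers: F trans, NH3 cis; F cis, NH3 cis (chiral); F cis, NH3 trans.
One of these lacks any improper symmetry element and so occurs as an enantiomeric pair, giving 3 + 1 = 4 stereoisomers in total.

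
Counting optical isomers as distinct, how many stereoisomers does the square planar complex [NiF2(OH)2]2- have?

In a square planar complex each vertex has one trans partner and two cis neighbours.
Working through the distinct placements yields 2 geometric isomers: F cis; F trans.
Each arrangement has an internal mirror plane or centre of symmetry, so none is chiral.

2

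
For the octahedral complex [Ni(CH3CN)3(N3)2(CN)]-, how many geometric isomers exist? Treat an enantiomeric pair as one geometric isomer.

3

The six octahedral sites form three mutually perpendicular trans pairs.
The distinct arrangements are (3 in all): CH3CN mer, N3 trans; CH3CN mer, N3 cis; CH3CN fac, N3 cis.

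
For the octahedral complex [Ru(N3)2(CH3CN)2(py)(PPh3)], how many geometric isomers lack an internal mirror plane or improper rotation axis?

2

In an octahedral complex each vertex has one trans partner and four cis neighbours.
The distinct arrangements are (6 in all): N3 trans, CH3CN trans; N3 cis, CH3CN trans; N3 cis, CH3CN cis (3 arrangements, 2 chiral); N3 trans, CH3CN cis.
Of these, 2 lack any improper symmetry element and so occur as enantiomeric pairs, giving 6 + 2 = 8 stereoisomers in total.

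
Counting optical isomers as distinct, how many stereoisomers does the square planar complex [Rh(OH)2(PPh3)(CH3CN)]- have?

In a square planar complex each vertex has one trans partner and two cis neighbours.
Working through the distinct placements yields 2 geometric isomers: OH cis; OH trans.
Each arrangement has an internal mirror plane or centre of symmetry, so none is chiral.

2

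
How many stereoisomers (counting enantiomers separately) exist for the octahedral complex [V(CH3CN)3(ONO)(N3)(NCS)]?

The six octahedral sites form three mutually perpendicular trans pairs.
There are 4 geometric isomers: CH3CN mer (3 arrangements); CH3CN fac (chiral).
One of these lacks any improper symmetry element and so occurs as an enantiomeric pair, giving 4 + 1 = 5 stereoisomers in total.

5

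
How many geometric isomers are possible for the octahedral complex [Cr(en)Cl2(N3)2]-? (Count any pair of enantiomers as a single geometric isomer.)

Each en is bidentate and must span two cis positions.
The distinct arrangements are (3 in all): Cl trans, N3 cis; Cl cis, N3 cis (chiral); Cl cis, N3 trans.

3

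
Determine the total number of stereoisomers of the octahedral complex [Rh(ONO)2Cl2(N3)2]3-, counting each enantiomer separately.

An octahedron has six vertices in three trans pairs; every non-trans pair is cis.
There are 5 geometric isomers: ONO trans, Cl trans, N3 trans; ONO cis, Cl trans, N3 cis; ONO trans, Cl cis, N3 cis; ONO cis, Cl cis, N3 cis (chiral); ONO cis, Cl cis, N3 trans.
One of these lacks any improper symmetry element and so occurs as an enantiomeric pair, giving 5 + 1 = 6 stereoisomers in total.

6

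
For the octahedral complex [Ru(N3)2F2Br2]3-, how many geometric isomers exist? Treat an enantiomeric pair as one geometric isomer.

The six octahedral sites form three mutually perpendicular trans pairs.
The distinct arrangements are (5 in all): N3 trans, F trans, Br trans; N3 cis, F cis, Br trans; N3 trans, F cis, Br cis; N3 cis, F cis, Br cis (chiral); N3 cis, F trans, Br cis.

5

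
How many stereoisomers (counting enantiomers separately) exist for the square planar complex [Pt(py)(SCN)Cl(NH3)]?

In a square planar complex each vertex has one trans partner and two cis neighbours.
The distinct arrangements are (3 in all): (Cl/SCN trans, NH3/py trans); (Cl/py trans, NH3/SCN trans); (Cl/NH3 trans, SCN/py trans).
Each arrangement has an internal mirror plane or centre of symmetry, so none is chiral.

3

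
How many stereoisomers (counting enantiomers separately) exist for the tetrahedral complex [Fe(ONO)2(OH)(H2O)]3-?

In a tetrahedral complex all four positions are equivalent and every pair of ligands is adjacent — there is no cis/trans distinction.
Only one geometric arrangement is possible.

1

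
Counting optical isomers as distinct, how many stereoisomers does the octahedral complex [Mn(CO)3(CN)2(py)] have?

Working through the distinct placements yields 3 geometric isomers: CO mer, CN trans; CO fac, CN cis; CO mer, CN cis.
Each arrangement has an internal mirror plane or centre of symmetry, so none is chiral.

3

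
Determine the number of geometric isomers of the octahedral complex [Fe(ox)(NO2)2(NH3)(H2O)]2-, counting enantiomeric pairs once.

4

An octahedron has six vertices in three trans pairs; every non-trans pair is cis.
Each ox is bidentate and must span two cis positions.
There are 4 geometric isomers: NO2 cis (3 arrangements, 2 chiral); NO2 trans.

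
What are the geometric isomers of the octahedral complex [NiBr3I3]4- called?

The six octahedral sites form three mutually perpendicular trans pairs.
Systematic placement gives 2 geometric isomers: Br mer; Br fac.

fac and mer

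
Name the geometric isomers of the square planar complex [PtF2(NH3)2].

A square has two trans pairs of vertices; adjacent vertices are cis.
The distinct arrangements are (2 in all): F cis; F trans.

cis and trans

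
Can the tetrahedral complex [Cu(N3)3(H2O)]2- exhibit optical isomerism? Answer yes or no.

no

All four vertices of a tetrahedron are equivalent and mutually adjacent, so cis/trans isomerism cannot arise.
Only one geometric arrangement is possible.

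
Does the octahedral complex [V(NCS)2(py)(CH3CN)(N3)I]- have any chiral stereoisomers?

In an octahedral complex each vertex has one trans partner and four cis neighbours.
Placing the ligands in turn and identifying arrangements related by rotation or reflection leaves 9 distinct geometric isomers.
Of these, 6 lack any improper symmetry element and so occur as enantiomeric pairs, giving 9 + 6 = 15 stereoisomers in total.

yes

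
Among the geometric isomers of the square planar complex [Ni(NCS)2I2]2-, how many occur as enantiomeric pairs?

Working through the distinct placements yields 2 geometric isomers: NCS cis; NCS trans.
Each arrangement has an internal mirror plane or centre of symmetry, so none is chiral.

0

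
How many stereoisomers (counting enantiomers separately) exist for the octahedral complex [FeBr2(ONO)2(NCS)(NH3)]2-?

The six octahedral sites form three mutually perpendicular trans pairs.
Systematic placement gives 6 geometric isomers: Br trans, ONO trans; Br trans, ONO cis; Br cis, ONO trans; Br cis, ONO cis (3 arrangements, 2 chiral).
Of these, 2 lack any improper symmetry element and so occur as enantiomeric pairs, giving 6 + 2 = 8 stereoisomers in total.

8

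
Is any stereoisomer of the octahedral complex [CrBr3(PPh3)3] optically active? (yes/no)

The six octahedral sites form three mutually perpendicular trans pairs.
Working through the distinct placements yields 2 geometric isomers: Br mer; Br fac.
Each arrangement has an internal mirror plane or centre of symmetry, so none is chiral.

no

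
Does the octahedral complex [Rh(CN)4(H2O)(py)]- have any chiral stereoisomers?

In an octahedral complex each vertex has one trans partner and four cis neighbours.
Systematic placement gives 2 geometric isomers: H2O and py mutually trans; H2O and py mutually cis.
Each arrangement has an internal mirror plane or centre of symmetry, so none is chiral.

no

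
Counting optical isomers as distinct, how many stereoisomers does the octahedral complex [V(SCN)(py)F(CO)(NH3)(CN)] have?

30

An octahedron has six vertices in three trans pairs; every non-trans pair is cis.
Placing the ligands in turn and identifying arrangements related by rotation or reflection leaves 15 distinct geometric isomers.
Of these, 15 lack any improper symmetry element and so occur as enantiomeric pairs, giving 15 + 15 = 30 stereoisomers in total.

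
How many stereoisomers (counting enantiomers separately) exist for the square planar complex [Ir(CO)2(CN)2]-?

2

A square has two trans pairs of vertices; adjacent vertices are cis.
Working through the distinct placements yields 2 geometric isomers: CO cis; CO trans.
Each arrangement has an internal mirror plane or centre of symmetry, so none is chiral.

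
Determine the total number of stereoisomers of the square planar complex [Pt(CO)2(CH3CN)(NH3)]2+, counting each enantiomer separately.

In a square planar complex each vertex has one trans partner and two cis neighbours.
Working through the distinct placements yields 2 geometric isomers: CO cis; CO trans.
Each arrangement has an internal mirror plane or centre of symmetry, so none is chiral.

2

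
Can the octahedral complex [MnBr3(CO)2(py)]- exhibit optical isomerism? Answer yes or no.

no

The six octahedral sites form three mutually perpendicular trans pairs.
Working through the distinct placements yields 3 geometric isomers: Br mer, CO cis; Br mer, CO trans; Br fac, CO cis.
Each arrangement has an internal mirror plane or centre of symmetry, so none is chiral.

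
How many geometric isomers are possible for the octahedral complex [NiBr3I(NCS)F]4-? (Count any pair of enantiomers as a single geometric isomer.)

4

The six octahedral sites form three mutually perpendicular trans pairs.
Systematic placement gives 4 geometric isomers: Br mer (3 arrangements); Br fac (chiral).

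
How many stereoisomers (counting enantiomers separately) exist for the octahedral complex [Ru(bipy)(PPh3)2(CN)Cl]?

6

In an octahedral complex each vertex has one trans partner and four cis neighbours.
Each bipy is bidentate and must span two cis positions.
There are 4 geometric isomers: PPh3 cis (3 arrangements, 2 chiral); PPh3 trans.
Of these, 2 lack any improper symmetry element and so occur as enantiomeric pairs, giving 4 + 2 = 6 stereoisomers in total.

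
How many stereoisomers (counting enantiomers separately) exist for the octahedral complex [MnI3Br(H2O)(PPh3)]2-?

In an octahedral complex each vertex has one trans partner and four cis neighbours.
There are 4 geometric isomers: I mer (3 arrangements); I fac (chiral).
One of these lacks any improper symmetry element and so occurs as an enantiomeric pair, giving 4 + 1 = 5 stereoisomers in total.

5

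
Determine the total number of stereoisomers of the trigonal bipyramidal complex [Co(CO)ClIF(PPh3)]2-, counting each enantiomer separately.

In a trigonal bipyramid the two axial positions differ from the three equatorial ones.
Placing the ligands in turn and identifying arrangements related by rotation or reflection leaves 10 distinct geometric isomers.
Of these, 10 lack any improper symmetry element and so occur as enantiomeric pairs, giving 10 + 10 = 20 stereoisomers in total.

20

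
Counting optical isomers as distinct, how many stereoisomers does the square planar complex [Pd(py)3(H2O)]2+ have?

1

Only one geometric arrangement is possible.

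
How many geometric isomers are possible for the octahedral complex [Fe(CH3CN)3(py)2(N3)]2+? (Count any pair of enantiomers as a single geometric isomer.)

The six octahedral sites form three mutually perpendicular trans pairs.
The distinct arrangements are (3 in all): CH3CN mer, py trans; CH3CN mer, py cis; CH3CN fac, py cis.

3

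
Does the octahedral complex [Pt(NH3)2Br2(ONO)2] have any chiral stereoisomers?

The six octahedral sites form three mutually perpendicular trans pairs.
Working through the distinct placements yields 5 geometric isomers: NH3 trans, Br trans, ONO trans; NH3 cis, Br trans, ONO cis; NH3 cis, Br cis, ONO trans; NH3 cis, Br cis, ONO cis (chiral); NH3 trans, Br cis, ONO cis.
One of these lacks any improper symmetry element and so occurs as an enantiomeric pair, giving 5 + 1 = 6 stereoisomers in total.

yes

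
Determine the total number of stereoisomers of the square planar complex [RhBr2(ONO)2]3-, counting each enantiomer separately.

Systematic placement gives 2 geometric isomers: Br cis; Br trans.
Each arrangement has an internal mirror plane or centre of symmetry, so none is chiral.

2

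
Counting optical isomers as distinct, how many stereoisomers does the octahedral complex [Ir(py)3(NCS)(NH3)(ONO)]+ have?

5

In an octahedral complex each vertex has one trans partner and four cis neighbours.
Systematic placement gives 4 geometric isomers: py mer (3 arrangements); py fac (chiral).
One of these lacks any improper symmetry element and so occurs as an enantiomeric pair, giving 4 + 1 = 5 stereoisomers in total.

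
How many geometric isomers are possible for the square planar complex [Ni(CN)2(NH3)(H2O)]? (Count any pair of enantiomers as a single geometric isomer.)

Working through the distinct placements yields 2 geometric isomers: CN cis; CN trans.

2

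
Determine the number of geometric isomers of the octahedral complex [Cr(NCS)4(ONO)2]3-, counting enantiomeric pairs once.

In an octahedral complex each vertex has one trans partner and four cis neighbours.
Working through the distinct placements yields 2 geometric isomers: ONO trans; ONO cis.

2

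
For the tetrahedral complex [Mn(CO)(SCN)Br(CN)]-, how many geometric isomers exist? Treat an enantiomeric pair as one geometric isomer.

1

All four vertices of a tetrahedron are equivalent and mutually adjacent, so cis/trans isomerism cannot arise.
Only one geometric arrangement is possible; it has no improper symmetry element, so it exists as a pair of enantiomers (2 stereoisomers).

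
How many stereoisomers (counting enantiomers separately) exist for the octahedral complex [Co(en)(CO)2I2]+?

4

An octahedron has six vertices in three trans pairs; every non-trans pair is cis.
Each en is bidentate and must span two cis positions.
Systematic placement gives 3 geometric isomers: CO trans, I cis; CO cis, I cis (chiral); CO cis, I trans.
One of these lacks any improper symmetry element and so occurs as an enantiomeric pair, giving 3 + 1 = 4 stereoisomers in total.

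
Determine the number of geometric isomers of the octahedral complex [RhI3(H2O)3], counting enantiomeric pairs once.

2

In an octahedral complex each vertex has one trans partner and four cis neighbours.
Working through the distinct placements yields 2 geometric isomers: I mer; I fac.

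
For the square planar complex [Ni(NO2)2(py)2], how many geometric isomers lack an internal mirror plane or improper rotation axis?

0

A square has two trans pairs of vertices; adjacent vertices are cis.
The distinct arrangements are (2 in all): NO2 cis; NO2 trans.
Each arrangement has an internal mirror plane or centre of symmetry, so none is chiral.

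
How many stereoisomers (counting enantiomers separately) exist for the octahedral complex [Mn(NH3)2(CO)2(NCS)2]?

An octahedron has six vertices in three trans pairs; every non-trans pair is cis.
The distinct arrangements are (5 in all): NH3 trans, CO trans, NCS trans; NH3 cis, CO trans, NCS cis; NH3 trans, CO cis, NCS cis; NH3 cis, CO cis, NCS cis (chiral); NH3 cis, CO cis, NCS trans.
One of these lacks any improper symmetry element and so occurs as an enantiomeric pair, giving 5 + 1 = 6 stereoisomers in total.

6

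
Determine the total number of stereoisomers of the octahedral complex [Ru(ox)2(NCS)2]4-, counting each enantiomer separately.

An octahedron has six vertices in three trans pairs; every non-trans pair is cis.
Each ox is bidentate and must span two cis positions.
There are 2 geometric isomers: NCS trans; NCS cis (chiral).
One of these lacks any improper symmetry element and so occurs as an enantiomeric pair, giving 2 + 1 = 3 stereoisomers in total.

3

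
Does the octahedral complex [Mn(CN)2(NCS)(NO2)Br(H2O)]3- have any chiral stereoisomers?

An octahedron has six vertices in three trans pairs; every non-trans pair is cis.
Systematic enumeration (placing each ligand type in turn and discarding arrangements equivalent by rotation or reflection) gives 9 geometric isomers.
Of these, 6 lack any improper symmetry element and so occur as enantiomeric pairs, giving 9 + 6 = 15 stereoisomers in total.

yes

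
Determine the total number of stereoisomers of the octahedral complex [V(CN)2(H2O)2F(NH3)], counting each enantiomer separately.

Working through the distinct placements yields 6 geometric isomers: CN trans, H2O cis; CN trans, H2O trans; CN cis, H2O cis (3 arrangements, 2 chiral); CN cis, H2O trans.
Of these, 2 lack any improper symmetry element and so occur as enantiomeric pairs, giving 6 + 2 = 8 stereoisomers in total.

8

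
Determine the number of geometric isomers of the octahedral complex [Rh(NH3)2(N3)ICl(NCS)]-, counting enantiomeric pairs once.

In an octahedral complex each vertex has one trans partner and four cis neighbours.
Exhaustive case analysis gives 9 geometric isomers.

9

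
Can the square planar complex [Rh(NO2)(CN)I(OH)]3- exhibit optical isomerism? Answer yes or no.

In a square planar complex each vertex has one trans partner and two cis neighbours.
The distinct arrangements are (3 in all): (CN/NO2 trans, I/OH trans); (CN/OH trans, I/NO2 trans); (CN/I trans, NO2/OH trans).
Each arrangement has an internal mirror plane or centre of symmetry, so none is chiral.

no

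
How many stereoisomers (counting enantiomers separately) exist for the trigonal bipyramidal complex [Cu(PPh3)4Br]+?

2

In a trigonal bipyramid the two axial positions differ from the three equatorial ones.
Working through the distinct placements yields 2 geometric isomers: Br axial; Br equatorial.
Each arrangement has an internal mirror plane or centre of symmetry, so none is chiral.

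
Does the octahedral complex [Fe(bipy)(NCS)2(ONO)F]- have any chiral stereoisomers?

yes

The six octahedral sites form three mutually perpendicular trans pairs.
Each bipy is bidentate and must span two cis positions.
Working through the distinct placements yields 4 geometric isomers: NCS cis (3 arrangements, 2 chiral); NCS trans.
Of these, 2 lack any improper symmetry element and so occur as enantiomeric pairs, giving 4 + 2 = 6 stereoisomers in total.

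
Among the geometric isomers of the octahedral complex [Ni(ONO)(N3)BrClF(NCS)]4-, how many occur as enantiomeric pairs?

The six octahedral sites form three mutually perpendicular trans pairs.
Systematic enumeration (placing each ligand type in turn and discarding arrangements equivalent by rotation or reflection) gives 15 geometric isomers.
Of these, 15 lack any improper symmetry element and so occur as enantiomeric pairs, giving 15 + 15 = 30 stereoisomers in total.

15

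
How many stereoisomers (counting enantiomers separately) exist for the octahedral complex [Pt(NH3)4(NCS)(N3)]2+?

2

An octahedron has six vertices in three trans pairs; every non-trans pair is cis.
There are 2 geometric isomers: NCS and N3 mutually trans; NCS and N3 mutually cis.
Each arrangement has an internal mirror plane or centre of symmetry, so none is chiral.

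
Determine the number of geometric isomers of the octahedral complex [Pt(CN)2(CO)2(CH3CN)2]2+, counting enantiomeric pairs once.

An octahedron has six vertices in three trans pairs; every non-trans pair is cis.
Systematic placement gives 5 geometric isomers: CN trans, CO trans, CH3CN trans; CN cis, CO cis, CH3CN trans; CN cis, CO trans, CH3CN cis; CN cis, CO cis, CH3CN cis (chiral); CN trans, CO cis, CH3CN cis.

5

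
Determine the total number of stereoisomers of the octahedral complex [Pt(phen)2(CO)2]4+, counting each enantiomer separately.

The six octahedral sites form three mutually perpendicular trans pairs.
Each phen is bidentate and must span two cis positions.
Working through the distinct placements yields 2 geometric isomers: CO trans; CO cis (chiral).
One of these lacks any improper symmetry element and so occurs as an enantiomeric pair, giving 2 + 1 = 3 stereoisomers in total.

3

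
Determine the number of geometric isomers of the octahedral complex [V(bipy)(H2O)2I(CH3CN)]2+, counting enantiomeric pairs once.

Each bipy is bidentate and must span two cis positions.
Working through the distinct placements yields 4 geometric isomers: H2O cis (3 arrangements, 2 chiral); H2O trans.

4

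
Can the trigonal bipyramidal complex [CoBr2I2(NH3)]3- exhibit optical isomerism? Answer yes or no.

In a trigonal bipyramid the two axial positions differ from the three equatorial ones.
Placing the ligands in turn and identifying arrangements related by rotation or reflection leaves 5 distinct geometric isomers.
One of these lacks any improper symmetry element and so occurs as an enantiomeric pair, giving 5 + 1 = 6 stereoisomers in total.

yes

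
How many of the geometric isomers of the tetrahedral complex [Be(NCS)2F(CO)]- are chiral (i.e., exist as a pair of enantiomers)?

0

In a tetrahedral complex all four positions are equivalent and every pair of ligands is adjacent — there is no cis/trans distinction.
Only one geometric arrangement is possible.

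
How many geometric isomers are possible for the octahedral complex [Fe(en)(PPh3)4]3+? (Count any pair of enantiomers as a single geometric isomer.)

1

Each en is bidentate and must span two cis positions.
Only one geometric arrangement is possible.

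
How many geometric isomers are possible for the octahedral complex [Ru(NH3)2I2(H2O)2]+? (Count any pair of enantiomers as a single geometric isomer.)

5

In an octahedral complex each vertex has one trans partner and four cis neighbours.
Working through the distinct placements yields 5 geometric isomers: NH3 trans, I trans, H2O trans; NH3 cis, I cis, H2O trans; NH3 trans, I cis, H2O cis; NH3 cis, I cis, H2O cis (chiral); NH3 cis, I trans, H2O cis.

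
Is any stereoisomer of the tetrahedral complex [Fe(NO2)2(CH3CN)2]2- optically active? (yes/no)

In a tetrahedral complex all four positions are equivalent and every pair of ligands is adjacent — there is no cis/trans distinction.
Only one geometric arrangement is possible.

no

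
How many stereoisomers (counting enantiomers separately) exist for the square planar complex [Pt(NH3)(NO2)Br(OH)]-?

3

A square has two trans pairs of vertices; adjacent vertices are cis.
The distinct arrangements are (3 in all): (Br/NO2 trans, NH3/OH trans); (Br/OH trans, NH3/NO2 trans); (Br/NH3 trans, NO2/OH trans).
Each arrangement has an internal mirror plane or centre of symmetry, so none is chiral.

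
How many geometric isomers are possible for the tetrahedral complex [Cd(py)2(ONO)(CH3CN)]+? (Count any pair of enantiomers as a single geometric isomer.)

1

In a tetrahedral complex all four positions are equivalent and every pair of ligands is adjacent — there is no cis/trans distinction.
Only one geometric arrangement is possible.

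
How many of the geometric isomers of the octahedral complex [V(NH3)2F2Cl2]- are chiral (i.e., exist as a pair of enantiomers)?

In an octahedral complex each vertex has one trans partner and four cis neighbours.
Working through the distinct placements yields 5 geometric isomers: NH3 trans, F trans, Cl trans; NH3 cis, F cis, Cl trans; NH3 trans, F cis, Cl cis; NH3 cis, F cis, Cl cis (chiral); NH3 cis, F trans, Cl cis.
One of these lacks any improper symmetry element and so occurs as an enantiomeric pair, giving 5 + 1 = 6 stereoisomers in total.

1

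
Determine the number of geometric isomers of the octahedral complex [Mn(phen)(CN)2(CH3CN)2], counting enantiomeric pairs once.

3

The six octahedral sites form three mutually perpendicular trans pairs.
Each phen is bidentate and must span two cis positions.
Systematic placement gives 3 geometric isomers: CN cis, CH3CN trans; CN cis, CH3CN cis (chiral); CN trans, CH3CN cis.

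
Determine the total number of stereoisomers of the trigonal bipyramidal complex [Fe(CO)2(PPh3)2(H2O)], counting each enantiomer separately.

6

In a trigonal bipyramid the two axial positions differ from the three equatorial ones.
Exhaustive case analysis gives 5 geometric isomers.
One of these lacks any improper symmetry element and so occurs as an enantiomeric pair, giving 5 + 1 = 6 stereoisomers in total.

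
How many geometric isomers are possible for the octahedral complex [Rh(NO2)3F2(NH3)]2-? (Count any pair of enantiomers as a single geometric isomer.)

In an octahedral complex each vertex has one trans partner and four cis neighbours.
There are 3 geometric isomers: NO2 mer, F trans; NO2 mer, F cis; NO2 fac, F cis.

3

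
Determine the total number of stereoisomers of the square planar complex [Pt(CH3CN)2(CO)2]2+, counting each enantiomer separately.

2

A square has two trans pairs of vertices; adjacent vertices are cis.
Working through the distinct placements yields 2 geometric isomers: CH3CN cis; CH3CN trans.
Each arrangement has an internal mirror plane or centre of symmetry, so none is chiral.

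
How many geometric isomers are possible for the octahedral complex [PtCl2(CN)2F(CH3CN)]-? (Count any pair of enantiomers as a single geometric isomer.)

6

The six octahedral sites form three mutually perpendicular trans pairs.
The distinct arrangements are (6 in all): Cl cis, CN cis (3 arrangements, 2 chiral); Cl trans, CN cis; Cl cis, CN trans; Cl trans, CN trans.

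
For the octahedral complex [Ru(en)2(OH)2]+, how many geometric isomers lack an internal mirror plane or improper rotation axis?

1

Each en is bidentate and must span two cis positions.
There are 2 geometric isomers: OH trans; OH cis (chiral).
One of these lacks any improper symmetry element and so occurs as an enantiomeric pair, giving 2 + 1 = 3 stereoisomers in total.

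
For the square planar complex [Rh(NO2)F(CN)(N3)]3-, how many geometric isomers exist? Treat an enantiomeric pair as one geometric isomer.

A square has two trans pairs of vertices; adjacent vertices are cis.
There are 3 geometric isomers: (CN/N3 trans, F/NO2 trans); (CN/NO2 trans, F/N3 trans); (CN/F trans, N3/NO2 trans).

3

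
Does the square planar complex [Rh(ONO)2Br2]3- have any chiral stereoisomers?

A square has two trans pairs of vertices; adjacent vertices are cis.
The distinct arrangements are (2 in all): ONO cis; ONO trans.
Each arrangement has an internal mirror plane or centre of symmetry, so none is chiral.

no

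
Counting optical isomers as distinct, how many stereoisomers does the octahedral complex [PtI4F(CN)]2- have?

2

In an octahedral complex each vertex has one trans partner and four cis neighbours.
Systematic placement gives 2 geometric isomers: F and CN mutually trans; F and CN mutually cis.
Each arrangement has an internal mirror plane or centre of symmetry, so none is chiral.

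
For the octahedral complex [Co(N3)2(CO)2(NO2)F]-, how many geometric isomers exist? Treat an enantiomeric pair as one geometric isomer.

6

Working through the distinct placements yields 6 geometric isomers: N3 cis, CO trans; N3 trans, CO trans; N3 cis, CO cis (3 arrangements, 2 chiral); N3 trans, CO cis.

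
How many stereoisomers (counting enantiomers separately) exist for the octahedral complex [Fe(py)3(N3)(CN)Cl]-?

The six octahedral sites form three mutually perpendicular trans pairs.
The distinct arrangements are (4 in all): py mer (3 arrangements); py fac (chiral).
One of these lacks any improper symmetry element and so occurs as an enantiomeric pair, giving 4 + 1 = 5 stereoisomers in total.

5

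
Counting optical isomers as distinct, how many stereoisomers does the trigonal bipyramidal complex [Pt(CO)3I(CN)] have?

4

A trigonal bipyramid has two axial and three equatorial sites, which are chemically inequivalent.
There are 4 geometric isomers: I equatorial, CN axial; I axial, CN axial; I equatorial, CN equatorial; I axial, CN equatorial.
Each arrangement has an internal mirror plane or centre of symmetry, so none is chiral.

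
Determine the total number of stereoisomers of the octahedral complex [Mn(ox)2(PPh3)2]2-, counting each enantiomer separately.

3

The six octahedral sites form three mutually perpendicular trans pairs.
Each ox is bidentate and must span two cis positions.
There are 2 geometric isomers: PPh3 trans; PPh3 cis (chiral).
One of these lacks any improper symmetry element and so occurs as an enantiomeric pair, giving 2 + 1 = 3 stereoisomers in total.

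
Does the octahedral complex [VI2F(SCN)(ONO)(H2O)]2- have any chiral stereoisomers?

The six octahedral sites form three mutually perpendicular trans pairs.
Exhaustive case analysis gives 9 geometric isomers.
Of these, 6 lack any improper symmetry element and so occur as enantiomeric pairs, giving 9 + 6 = 15 stereoisomers in total.

yes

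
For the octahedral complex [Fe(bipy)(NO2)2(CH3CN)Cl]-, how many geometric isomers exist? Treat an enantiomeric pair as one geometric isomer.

The six octahedral sites form three mutually perpendicular trans pairs.
Each bipy is bidentate and must span two cis positions.
Working through the distinct placements yields 4 geometric isomers: NO2 cis (3 arrangements, 2 chiral); NO2 trans.

4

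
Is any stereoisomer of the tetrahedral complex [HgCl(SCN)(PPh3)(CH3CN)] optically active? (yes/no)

yes

In a tetrahedral complex all four positions are equivalent and every pair of ligands is adjacent — there is no cis/trans distinction.
Only one geometric arrangement is possible; it has no improper symmetry element, so it exists as a pair of enantiomers (2 stereoisomers).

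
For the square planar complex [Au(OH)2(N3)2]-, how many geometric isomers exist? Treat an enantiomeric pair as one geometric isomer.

2

There are 2 geometric isomers: OH cis; OH trans.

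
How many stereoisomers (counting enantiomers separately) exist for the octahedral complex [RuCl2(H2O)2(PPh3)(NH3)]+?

The six octahedral sites form three mutually perpendicular trans pairs.
Systematic placement gives 6 geometric isomers: Cl trans, H2O trans; Cl trans, H2O cis; Cl cis, H2O cis (3 arrangements, 2 chiral); Cl cis, H2O trans.
Of these, 2 lack any improper symmetry element and so occur as enantiomeric pairs, giving 6 + 2 = 8 stereoisomers in total.

8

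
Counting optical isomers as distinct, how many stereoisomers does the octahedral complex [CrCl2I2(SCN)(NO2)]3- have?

In an octahedral complex each vertex has one trans partner and four cis neighbours.
The distinct arrangements are (6 in all): Cl trans, I trans; Cl trans, I cis; Cl cis, I cis (3 arrangements, 2 chiral); Cl cis, I trans.
Of these, 2 lack any improper symmetry element and so occur as enantiomeric pairs, giving 6 + 2 = 8 stereoisomers in total.

8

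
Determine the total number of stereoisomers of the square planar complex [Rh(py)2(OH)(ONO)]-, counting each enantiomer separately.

In a square planar complex each vertex has one trans partner and two cis neighbours.
Working through the distinct placements yields 2 geometric isomers: py cis; py trans.
Each arrangement has an internal mirror plane or centre of symmetry, so none is chiral.

2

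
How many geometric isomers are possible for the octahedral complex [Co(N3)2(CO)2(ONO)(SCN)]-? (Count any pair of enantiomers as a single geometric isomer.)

6

In an octahedral complex each vertex has one trans partner and four cis neighbours.
Systematic placement gives 6 geometric isomers: N3 trans, CO trans; N3 cis, CO trans; N3 cis, CO cis (3 arrangements, 2 chiral); N3 trans, CO cis.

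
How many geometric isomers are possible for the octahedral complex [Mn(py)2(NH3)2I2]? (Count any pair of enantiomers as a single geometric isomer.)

In an octahedral complex each vertex has one trans partner and four cis neighbours.
Working through the distinct placements yields 5 geometric isomers: py trans, NH3 trans, I trans; py cis, NH3 cis, I trans; py trans, NH3 cis, I cis; py cis, NH3 cis, I cis (chiral); py cis, NH3 trans, I cis.

5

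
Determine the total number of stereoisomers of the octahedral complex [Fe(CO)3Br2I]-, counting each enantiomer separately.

The six octahedral sites form three mutually perpendicular trans pairs.
Working through the distinct placements yields 3 geometric isomers: CO mer, Br trans; CO fac, Br cis; CO mer, Br cis.
Each arrangement has an internal mirror plane or centre of symmetry, so none is chiral.

3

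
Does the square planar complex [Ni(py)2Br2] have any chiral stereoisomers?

There are 2 geometric isomers: py cis; py trans.
Each arrangement has an internal mirror plane or centre of symmetry, so none is chiral.

no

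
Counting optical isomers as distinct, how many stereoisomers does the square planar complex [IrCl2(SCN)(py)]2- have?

In a square planar complex each vertex has one trans partner and two cis neighbours.
There are 2 geometric isomers: Cl cis; Cl trans.
Each arrangement has an internal mirror plane or centre of symmetry, so none is chiral.

2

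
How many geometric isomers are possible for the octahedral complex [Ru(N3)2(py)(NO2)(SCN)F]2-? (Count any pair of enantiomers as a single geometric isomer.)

9

Systematic enumeration (placing each ligand type in turn and discarding arrangements equivalent by rotation or reflection) gives 9 geometric isomers.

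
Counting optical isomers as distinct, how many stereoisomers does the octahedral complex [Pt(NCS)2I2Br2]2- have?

6

Working through the distinct placements yields 5 geometric isomers: NCS trans, I trans, Br trans; NCS cis, I cis, Br trans; NCS trans, I cis, Br cis; NCS cis, I cis, Br cis (chiral); NCS cis, I trans, Br cis.
One of these lacks any improper symmetry element and so occurs as an enantiomeric pair, giving 5 + 1 = 6 stereoisomers in total.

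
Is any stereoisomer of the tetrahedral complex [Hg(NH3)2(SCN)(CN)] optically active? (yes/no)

no

Only one geometric arrangement is possible.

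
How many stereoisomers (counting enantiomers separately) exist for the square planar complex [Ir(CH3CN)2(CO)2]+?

In a square planar complex each vertex has one trans partner and two cis neighbours.
Systematic placement gives 2 geometric isomers: CH3CN cis; CH3CN trans.
Each arrangement has an internal mirror plane or centre of symmetry, so none is chiral.

2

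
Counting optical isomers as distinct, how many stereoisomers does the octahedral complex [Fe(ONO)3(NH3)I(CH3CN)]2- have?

5

The six octahedral sites form three mutually perpendicular trans pairs.
Systematic placement gives 4 geometric isomers: ONO mer (3 arrangements); ONO fac (chiral).
One of these lacks any improper symmetry element and so occurs as an enantiomeric pair, giving 4 + 1 = 5 stereoisomers in total.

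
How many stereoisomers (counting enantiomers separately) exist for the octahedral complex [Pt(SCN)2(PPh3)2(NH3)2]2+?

An octahedron has six vertices in three trans pairs; every non-trans pair is cis.
There are 5 geometric isomers: SCN trans, PPh3 trans, NH3 trans; SCN cis, PPh3 cis, NH3 trans; SCN trans, PPh3 cis, NH3 cis; SCN cis, PPh3 cis, NH3 cis (chiral); SCN cis, PPh3 trans, NH3 cis.
One of these lacks any improper symmetry element and so occurs as an enantiomeric pair, giving 5 + 1 = 6 stereoisomers in total.

6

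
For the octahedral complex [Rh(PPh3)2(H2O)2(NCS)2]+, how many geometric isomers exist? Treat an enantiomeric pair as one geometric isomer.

5

Systematic placement gives 5 geometric isomers: PPh3 trans, H2O trans, NCS trans; PPh3 cis, H2O trans, NCS cis; PPh3 trans, H2O cis, NCS cis; PPh3 cis, H2O cis, NCS cis (chiral); PPh3 cis, H2O cis, NCS trans.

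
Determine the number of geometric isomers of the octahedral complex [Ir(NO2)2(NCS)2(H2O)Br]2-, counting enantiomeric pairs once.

The six octahedral sites form three mutually perpendicular trans pairs.
The distinct arrangements are (6 in all): NO2 trans, NCS trans; NO2 cis, NCS cis (3 arrangements, 2 chiral); NO2 trans, NCS cis; NO2 cis, NCS trans.

6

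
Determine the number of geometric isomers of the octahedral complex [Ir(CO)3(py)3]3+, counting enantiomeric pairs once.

An octahedron has six vertices in three trans pairs; every non-trans pair is cis.
The distinct arrangements are (2 in all): CO mer; CO fac.

2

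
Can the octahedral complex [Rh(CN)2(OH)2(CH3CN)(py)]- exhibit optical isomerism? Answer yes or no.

The six octahedral sites form three mutually perpendicular trans pairs.
There are 6 geometric isomers: CN cis, OH cis (3 arrangements, 2 chiral); CN cis, OH trans; CN trans, OH cis; CN trans, OH trans.
Of these, 2 lack any improper symmetry element and so occur as enantiomeric pairs, giving 6 + 2 = 8 stereoisomers in total.

yes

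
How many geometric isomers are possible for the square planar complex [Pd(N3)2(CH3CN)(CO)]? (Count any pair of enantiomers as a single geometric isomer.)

In a square planar complex each vertex has one trans partner and two cis neighbours.
Working through the distinct placements yields 2 geometric isomers: N3 cis; N3 trans.

2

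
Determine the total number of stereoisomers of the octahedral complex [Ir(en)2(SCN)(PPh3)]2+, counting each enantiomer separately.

3

In an octahedral complex each vertex has one trans partner and four cis neighbours.
Each en is bidentate and must span two cis positions.
Systematic placement gives 2 geometric isomers: SCN and PPh3 mutually trans; SCN and PPh3 mutually cis (chiral).
One of these lacks any improper symmetry element and so occurs as an enantiomeric pair, giving 2 + 1 = 3 stereoisomers in total.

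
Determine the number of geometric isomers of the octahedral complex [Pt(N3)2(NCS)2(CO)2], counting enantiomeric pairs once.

5

Working through the distinct placements yields 5 geometric isomers: N3 trans, NCS trans, CO trans; N3 cis, NCS cis, CO trans; N3 cis, NCS trans, CO cis; N3 cis, NCS cis, CO cis (chiral); N3 trans, NCS cis, CO cis.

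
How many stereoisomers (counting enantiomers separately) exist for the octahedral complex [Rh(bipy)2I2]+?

The six octahedral sites form three mutually perpendicular trans pairs.
Each bipy is bidentate and must span two cis positions.
Working through the distinct placements yields 2 geometric isomers: I trans; I cis (chiral).
One of these lacks any improper symmetry element and so occurs as an enantiomeric pair, giving 2 + 1 = 3 stereoisomers in total.

3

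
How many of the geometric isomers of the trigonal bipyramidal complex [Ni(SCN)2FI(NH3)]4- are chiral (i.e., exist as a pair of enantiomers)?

3

A trigonal bipyramid has two axial and three equatorial sites, which are chemically inequivalent.
Placing the ligands in turn and identifying arrangements related by rotation or reflection leaves 7 distinct geometric isomers.
Of these, 3 lack any improper symmetry element and so occur as enantiomeric pairs, giving 7 + 3 = 10 stereoisomers in total.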